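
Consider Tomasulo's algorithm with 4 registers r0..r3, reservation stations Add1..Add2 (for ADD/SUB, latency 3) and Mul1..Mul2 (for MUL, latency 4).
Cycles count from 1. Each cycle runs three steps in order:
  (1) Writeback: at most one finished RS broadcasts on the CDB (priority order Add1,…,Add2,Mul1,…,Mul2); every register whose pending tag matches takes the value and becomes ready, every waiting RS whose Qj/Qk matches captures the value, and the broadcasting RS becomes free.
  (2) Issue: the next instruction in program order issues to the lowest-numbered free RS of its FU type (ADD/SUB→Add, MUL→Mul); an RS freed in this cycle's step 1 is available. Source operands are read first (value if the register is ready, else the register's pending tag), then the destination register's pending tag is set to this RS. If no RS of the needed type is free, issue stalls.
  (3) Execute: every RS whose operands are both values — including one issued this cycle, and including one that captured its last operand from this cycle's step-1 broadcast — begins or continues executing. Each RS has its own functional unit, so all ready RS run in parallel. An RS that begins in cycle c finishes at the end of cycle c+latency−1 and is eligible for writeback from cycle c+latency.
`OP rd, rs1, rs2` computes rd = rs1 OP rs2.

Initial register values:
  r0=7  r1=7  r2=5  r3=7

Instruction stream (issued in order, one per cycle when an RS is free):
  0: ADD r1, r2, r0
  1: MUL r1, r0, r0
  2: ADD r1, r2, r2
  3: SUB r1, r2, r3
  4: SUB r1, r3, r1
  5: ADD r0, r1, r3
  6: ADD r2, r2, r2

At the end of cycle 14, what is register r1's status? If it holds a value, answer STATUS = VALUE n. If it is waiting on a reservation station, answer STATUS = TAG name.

c1: issue ADD r1<-Add1 | r0:7,r1:Add1,r2:5,r3:7
c2: issue MUL r1<-Mul1 | r0:7,r1:Mul1,r2:5,r3:7
c3: issue ADD r1<-Add2 | r0:7,r1:Add2,r2:5,r3:7
c4: CDB Add1=12; issue SUB r1<-Add1 | r0:7,r1:Add1,r2:5,r3:7
c5: stall | r0:7,r1:Add1,r2:5,r3:7
c6: CDB Add2=10; issue SUB r1<-Add2 | r0:7,r1:Add2,r2:5,r3:7
c7: CDB Add1=-2; issue ADD r0<-Add1 | r0:Add1,r1:Add2,r2:5,r3:7
c8: CDB Mul1=49; stall | r0:Add1,r1:Add2,r2:5,r3:7
c9: stall | r0:Add1,r1:Add2,r2:5,r3:7
c10: CDB Add2=9; issue ADD r2<-Add2 | r0:Add1,r1:9,r2:Add2,r3:7
c11: - | r0:Add1,r1:9,r2:Add2,r3:7
c12: - | r0:Add1,r1:9,r2:Add2,r3:7
c13: CDB Add1=16 | r0:16,r1:9,r2:Add2,r3:7
c14: CDB Add2=10 | r0:16,r1:9,r2:10,r3:7

STATUS = VALUE 9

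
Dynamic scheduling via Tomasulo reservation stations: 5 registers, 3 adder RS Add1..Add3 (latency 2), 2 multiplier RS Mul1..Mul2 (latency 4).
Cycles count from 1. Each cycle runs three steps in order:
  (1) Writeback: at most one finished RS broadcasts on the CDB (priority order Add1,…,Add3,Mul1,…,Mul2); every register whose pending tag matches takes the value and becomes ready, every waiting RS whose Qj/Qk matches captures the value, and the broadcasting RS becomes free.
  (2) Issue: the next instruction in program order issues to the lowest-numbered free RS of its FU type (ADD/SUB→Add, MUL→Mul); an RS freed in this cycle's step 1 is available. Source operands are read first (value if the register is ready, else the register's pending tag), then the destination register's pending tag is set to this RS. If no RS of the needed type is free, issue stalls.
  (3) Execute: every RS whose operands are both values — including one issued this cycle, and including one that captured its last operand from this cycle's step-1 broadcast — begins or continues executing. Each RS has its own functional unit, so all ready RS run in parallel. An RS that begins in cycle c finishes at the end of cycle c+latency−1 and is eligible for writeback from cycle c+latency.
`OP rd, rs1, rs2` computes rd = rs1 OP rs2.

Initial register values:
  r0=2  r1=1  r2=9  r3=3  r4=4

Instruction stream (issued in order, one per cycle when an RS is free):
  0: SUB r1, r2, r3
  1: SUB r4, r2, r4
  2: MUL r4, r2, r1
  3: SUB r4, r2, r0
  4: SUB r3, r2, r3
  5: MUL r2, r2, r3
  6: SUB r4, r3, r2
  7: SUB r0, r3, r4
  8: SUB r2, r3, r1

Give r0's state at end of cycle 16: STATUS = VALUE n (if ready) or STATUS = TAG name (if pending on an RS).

c1: issue SUB r1<-Add1 | r0:2,r1:Add1,r2:9,r3:3,r4:4
c2: issue SUB r4<-Add2 | r0:2,r1:Add1,r2:9,r3:3,r4:Add2
c3: CDB Add1=6; issue MUL r4<-Mul1 | r0:2,r1:6,r2:9,r3:3,r4:Mul1
c4: CDB Add2=5; issue SUB r4<-Add1 | r0:2,r1:6,r2:9,r3:3,r4:Add1
c5: issue SUB r3<-Add2 | r0:2,r1:6,r2:9,r3:Add2,r4:Add1
c6: CDB Add1=7; issue MUL r2<-Mul2 | r0:2,r1:6,r2:Mul2,r3:Add2,r4:7
c7: CDB Add2=6; issue SUB r4<-Add1 | r0:2,r1:6,r2:Mul2,r3:6,r4:Add1
c8: CDB Mul1=54; issue SUB r0<-Add2 | r0:Add2,r1:6,r2:Mul2,r3:6,r4:Add1
c9: issue SUB r2<-Add3 | r0:Add2,r1:6,r2:Add3,r3:6,r4:Add1
c10: - | r0:Add2,r1:6,r2:Add3,r3:6,r4:Add1
c11: CDB Add3=0 | r0:Add2,r1:6,r2:0,r3:6,r4:Add1
c12: CDB Mul2=54 | r0:Add2,r1:6,r2:0,r3:6,r4:Add1
c13: - | r0:Add2,r1:6,r2:0,r3:6,r4:Add1
c14: CDB Add1=-48 | r0:Add2,r1:6,r2:0,r3:6,r4:-48
c15: - | r0:Add2,r1:6,r2:0,r3:6,r4:-48
c16: CDB Add2=54 | r0:54,r1:6,r2:0,r3:6,r4:-48

STATUS = VALUE 54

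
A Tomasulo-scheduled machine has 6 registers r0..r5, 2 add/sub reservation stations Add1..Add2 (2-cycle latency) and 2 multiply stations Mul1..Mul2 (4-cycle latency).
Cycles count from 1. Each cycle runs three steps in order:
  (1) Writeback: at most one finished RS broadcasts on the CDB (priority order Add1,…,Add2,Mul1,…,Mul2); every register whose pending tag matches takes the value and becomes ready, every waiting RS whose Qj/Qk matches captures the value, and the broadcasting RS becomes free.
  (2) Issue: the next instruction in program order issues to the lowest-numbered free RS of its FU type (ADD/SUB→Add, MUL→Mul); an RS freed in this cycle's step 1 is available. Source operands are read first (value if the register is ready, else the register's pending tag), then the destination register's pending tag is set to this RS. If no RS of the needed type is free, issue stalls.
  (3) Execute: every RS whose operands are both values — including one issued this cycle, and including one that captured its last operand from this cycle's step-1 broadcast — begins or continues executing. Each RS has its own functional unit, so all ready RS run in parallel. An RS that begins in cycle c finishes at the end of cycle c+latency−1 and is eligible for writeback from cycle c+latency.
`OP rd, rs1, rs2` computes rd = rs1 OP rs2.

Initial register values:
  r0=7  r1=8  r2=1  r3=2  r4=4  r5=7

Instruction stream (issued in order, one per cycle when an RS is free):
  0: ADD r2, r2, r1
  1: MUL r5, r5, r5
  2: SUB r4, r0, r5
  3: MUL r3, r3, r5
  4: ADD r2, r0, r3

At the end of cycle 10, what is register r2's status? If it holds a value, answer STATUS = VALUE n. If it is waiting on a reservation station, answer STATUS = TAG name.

  c1: issue ADD r2<-Add1  regs: r0:7,r1:8,r2:Add1,r3:2,r4:4,r5:7
  c2: issue MUL r5<-Mul1  regs: r0:7,r1:8,r2:Add1,r3:2,r4:4,r5:Mul1
  c3: CDB Add1=9; issue SUB r4<-Add1  regs: r0:7,r1:8,r2:9,r3:2,r4:Add1,r5:Mul1
  c4: issue MUL r3<-Mul2  regs: r0:7,r1:8,r2:9,r3:Mul2,r4:Add1,r5:Mul1
  c5: issue ADD r2<-Add2  regs: r0:7,r1:8,r2:Add2,r3:Mul2,r4:Add1,r5:Mul1
  c6: CDB Mul1=49  regs: r0:7,r1:8,r2:Add2,r3:Mul2,r4:Add1,r5:49
  c7: -  regs: r0:7,r1:8,r2:Add2,r3:Mul2,r4:Add1,r5:49
  c8: CDB Add1=-42  regs: r0:7,r1:8,r2:Add2,r3:Mul2,r4:-42,r5:49
  c9: -  regs: r0:7,r1:8,r2:Add2,r3:Mul2,r4:-42,r5:49
  c10: CDB Mul2=98  regs: r0:7,r1:8,r2:Add2,r3:98,r4:-42,r5:49

STATUS = TAG Add2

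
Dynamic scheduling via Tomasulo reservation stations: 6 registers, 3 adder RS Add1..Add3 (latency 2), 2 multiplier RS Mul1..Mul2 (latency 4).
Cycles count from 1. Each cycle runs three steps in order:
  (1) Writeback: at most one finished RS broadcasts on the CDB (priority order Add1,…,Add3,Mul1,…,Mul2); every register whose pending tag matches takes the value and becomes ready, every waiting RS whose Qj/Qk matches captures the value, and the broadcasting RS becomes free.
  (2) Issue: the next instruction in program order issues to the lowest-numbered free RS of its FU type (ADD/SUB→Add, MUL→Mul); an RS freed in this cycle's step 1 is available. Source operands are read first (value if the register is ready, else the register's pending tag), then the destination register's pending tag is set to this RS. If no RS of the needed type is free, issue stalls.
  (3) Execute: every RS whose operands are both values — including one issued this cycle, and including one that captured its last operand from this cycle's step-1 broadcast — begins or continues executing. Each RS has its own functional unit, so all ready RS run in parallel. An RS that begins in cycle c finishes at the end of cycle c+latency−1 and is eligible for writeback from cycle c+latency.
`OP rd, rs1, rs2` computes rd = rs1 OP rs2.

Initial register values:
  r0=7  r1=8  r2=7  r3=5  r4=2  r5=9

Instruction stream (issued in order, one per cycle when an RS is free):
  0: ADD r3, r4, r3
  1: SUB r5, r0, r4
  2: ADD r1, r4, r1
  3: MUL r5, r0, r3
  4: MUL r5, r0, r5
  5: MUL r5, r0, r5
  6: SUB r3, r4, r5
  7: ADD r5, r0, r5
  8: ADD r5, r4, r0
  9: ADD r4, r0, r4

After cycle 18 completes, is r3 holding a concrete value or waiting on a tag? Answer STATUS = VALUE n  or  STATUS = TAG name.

STATUS = VALUE -2399

c1: issue ADD r3<-Add1 | r0:7,r1:8,r2:7,r3:Add1,r4:2,r5:9
c2: issue SUB r5<-Add2 | r0:7,r1:8,r2:7,r3:Add1,r4:2,r5:Add2
c3: CDB Add1=7; issue ADD r1<-Add1 | r0:7,r1:Add1,r2:7,r3:7,r4:2,r5:Add2
c4: CDB Add2=5; issue MUL r5<-Mul1 | r0:7,r1:Add1,r2:7,r3:7,r4:2,r5:Mul1
c5: CDB Add1=10; issue MUL r5<-Mul2 | r0:7,r1:10,r2:7,r3:7,r4:2,r5:Mul2
c6: stall | r0:7,r1:10,r2:7,r3:7,r4:2,r5:Mul2
c7: stall | r0:7,r1:10,r2:7,r3:7,r4:2,r5:Mul2
c8: CDB Mul1=49; issue MUL r5<-Mul1 | r0:7,r1:10,r2:7,r3:7,r4:2,r5:Mul1
c9: issue SUB r3<-Add1 | r0:7,r1:10,r2:7,r3:Add1,r4:2,r5:Mul1
c10: issue ADD r5<-Add2 | r0:7,r1:10,r2:7,r3:Add1,r4:2,r5:Add2
c11: issue ADD r5<-Add3 | r0:7,r1:10,r2:7,r3:Add1,r4:2,r5:Add3
c12: CDB Mul2=343; stall | r0:7,r1:10,r2:7,r3:Add1,r4:2,r5:Add3
c13: CDB Add3=9; issue ADD r4<-Add3 | r0:7,r1:10,r2:7,r3:Add1,r4:Add3,r5:9
c14: - | r0:7,r1:10,r2:7,r3:Add1,r4:Add3,r5:9
c15: CDB Add3=9 | r0:7,r1:10,r2:7,r3:Add1,r4:9,r5:9
c16: CDB Mul1=2401 | r0:7,r1:10,r2:7,r3:Add1,r4:9,r5:9
c17: - | r0:7,r1:10,r2:7,r3:Add1,r4:9,r5:9
c18: CDB Add1=-2399 | r0:7,r1:10,r2:7,r3:-2399,r4:9,r5:9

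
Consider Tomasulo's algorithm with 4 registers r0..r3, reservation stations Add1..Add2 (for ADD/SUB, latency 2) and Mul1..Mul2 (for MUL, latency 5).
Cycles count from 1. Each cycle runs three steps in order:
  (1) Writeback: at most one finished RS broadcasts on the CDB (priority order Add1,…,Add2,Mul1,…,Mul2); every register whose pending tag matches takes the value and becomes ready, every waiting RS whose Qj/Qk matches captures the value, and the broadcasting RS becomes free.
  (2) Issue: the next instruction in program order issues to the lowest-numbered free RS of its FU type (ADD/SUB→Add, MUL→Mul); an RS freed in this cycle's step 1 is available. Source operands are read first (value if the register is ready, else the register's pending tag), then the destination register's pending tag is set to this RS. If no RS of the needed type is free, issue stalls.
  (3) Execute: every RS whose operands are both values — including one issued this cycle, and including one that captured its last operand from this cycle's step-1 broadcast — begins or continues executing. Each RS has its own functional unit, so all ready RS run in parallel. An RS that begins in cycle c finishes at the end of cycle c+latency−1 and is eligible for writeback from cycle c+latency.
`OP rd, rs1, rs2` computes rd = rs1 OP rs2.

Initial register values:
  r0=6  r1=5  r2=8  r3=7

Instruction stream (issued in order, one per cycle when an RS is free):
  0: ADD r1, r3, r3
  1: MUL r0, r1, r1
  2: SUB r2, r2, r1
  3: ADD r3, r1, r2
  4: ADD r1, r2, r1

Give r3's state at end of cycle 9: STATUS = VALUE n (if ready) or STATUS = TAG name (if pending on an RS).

STATUS = VALUE 8

  c1: issue ADD r1<-Add1  regs: r0:6,r1:Add1,r2:8,r3:7
  c2: issue MUL r0<-Mul1  regs: r0:Mul1,r1:Add1,r2:8,r3:7
  c3: CDB Add1=14; issue SUB r2<-Add1  regs: r0:Mul1,r1:14,r2:Add1,r3:7
  c4: issue ADD r3<-Add2  regs: r0:Mul1,r1:14,r2:Add1,r3:Add2
  c5: CDB Add1=-6; issue ADD r1<-Add1  regs: r0:Mul1,r1:Add1,r2:-6,r3:Add2
  c6: -  regs: r0:Mul1,r1:Add1,r2:-6,r3:Add2
  c7: CDB Add1=8  regs: r0:Mul1,r1:8,r2:-6,r3:Add2
  c8: CDB Add2=8  regs: r0:Mul1,r1:8,r2:-6,r3:8
  c9: CDB Mul1=196  regs: r0:196,r1:8,r2:-6,r3:8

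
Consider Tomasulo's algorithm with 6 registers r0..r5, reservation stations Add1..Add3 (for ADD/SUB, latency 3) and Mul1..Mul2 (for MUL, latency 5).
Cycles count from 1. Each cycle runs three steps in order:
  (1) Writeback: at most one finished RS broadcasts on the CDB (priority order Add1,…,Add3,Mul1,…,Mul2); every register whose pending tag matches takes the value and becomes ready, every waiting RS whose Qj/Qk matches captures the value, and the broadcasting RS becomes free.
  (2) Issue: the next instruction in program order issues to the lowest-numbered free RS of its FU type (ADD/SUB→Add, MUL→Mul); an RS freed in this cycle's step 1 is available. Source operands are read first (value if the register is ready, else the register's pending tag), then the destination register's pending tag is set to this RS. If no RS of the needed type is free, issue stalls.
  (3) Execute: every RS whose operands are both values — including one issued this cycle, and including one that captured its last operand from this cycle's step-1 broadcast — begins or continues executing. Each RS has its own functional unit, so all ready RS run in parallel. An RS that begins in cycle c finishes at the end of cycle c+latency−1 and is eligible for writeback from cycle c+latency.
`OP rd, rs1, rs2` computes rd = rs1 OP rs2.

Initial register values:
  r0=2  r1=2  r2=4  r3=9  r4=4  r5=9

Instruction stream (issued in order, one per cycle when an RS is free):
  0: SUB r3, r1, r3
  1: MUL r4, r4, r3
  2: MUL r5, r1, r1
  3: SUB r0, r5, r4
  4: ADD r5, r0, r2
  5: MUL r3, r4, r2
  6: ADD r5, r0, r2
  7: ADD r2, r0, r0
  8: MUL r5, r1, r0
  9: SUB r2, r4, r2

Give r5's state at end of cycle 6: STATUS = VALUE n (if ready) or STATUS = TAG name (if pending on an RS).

c1: issue SUB r3<-Add1 | r0:2,r1:2,r2:4,r3:Add1,r4:4,r5:9
c2: issue MUL r4<-Mul1 | r0:2,r1:2,r2:4,r3:Add1,r4:Mul1,r5:9
c3: issue MUL r5<-Mul2 | r0:2,r1:2,r2:4,r3:Add1,r4:Mul1,r5:Mul2
c4: CDB Add1=-7; issue SUB r0<-Add1 | r0:Add1,r1:2,r2:4,r3:-7,r4:Mul1,r5:Mul2
c5: issue ADD r5<-Add2 | r0:Add1,r1:2,r2:4,r3:-7,r4:Mul1,r5:Add2
c6: stall | r0:Add1,r1:2,r2:4,r3:-7,r4:Mul1,r5:Add2

STATUS = TAG Add2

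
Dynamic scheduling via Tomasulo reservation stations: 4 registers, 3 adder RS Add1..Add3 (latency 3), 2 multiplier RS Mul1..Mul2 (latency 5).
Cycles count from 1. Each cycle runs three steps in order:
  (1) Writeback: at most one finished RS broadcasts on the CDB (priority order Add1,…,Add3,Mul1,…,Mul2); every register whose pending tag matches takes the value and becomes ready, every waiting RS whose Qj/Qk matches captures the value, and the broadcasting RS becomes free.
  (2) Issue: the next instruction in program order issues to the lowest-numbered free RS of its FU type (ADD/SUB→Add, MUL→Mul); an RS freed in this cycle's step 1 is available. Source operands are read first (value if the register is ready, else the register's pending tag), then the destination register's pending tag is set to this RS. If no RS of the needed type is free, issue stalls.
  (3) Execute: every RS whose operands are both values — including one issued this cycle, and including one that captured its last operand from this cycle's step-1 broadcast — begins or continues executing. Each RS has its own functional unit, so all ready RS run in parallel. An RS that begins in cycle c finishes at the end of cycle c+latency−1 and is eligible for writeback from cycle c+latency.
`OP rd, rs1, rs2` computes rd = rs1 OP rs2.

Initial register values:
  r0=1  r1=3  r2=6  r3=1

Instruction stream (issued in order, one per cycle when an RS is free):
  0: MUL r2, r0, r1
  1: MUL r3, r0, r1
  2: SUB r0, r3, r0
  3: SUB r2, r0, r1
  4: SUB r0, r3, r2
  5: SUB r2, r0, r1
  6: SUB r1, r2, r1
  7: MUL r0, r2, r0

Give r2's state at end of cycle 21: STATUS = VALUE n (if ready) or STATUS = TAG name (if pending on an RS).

cycle 1: issue MUL r2<-Mul1 // r0:1,r1:3,r2:Mul1,r3:1
cycle 2: issue MUL r3<-Mul2 // r0:1,r1:3,r2:Mul1,r3:Mul2
cycle 3: issue SUB r0<-Add1 // r0:Add1,r1:3,r2:Mul1,r3:Mul2
cycle 4: issue SUB r2<-Add2 // r0:Add1,r1:3,r2:Add2,r3:Mul2
cycle 5: issue SUB r0<-Add3 // r0:Add3,r1:3,r2:Add2,r3:Mul2
cycle 6: CDB Mul1=3; stall // r0:Add3,r1:3,r2:Add2,r3:Mul2
cycle 7: CDB Mul2=3; stall // r0:Add3,r1:3,r2:Add2,r3:3
cycle 8: stall // r0:Add3,r1:3,r2:Add2,r3:3
cycle 9: stall // r0:Add3,r1:3,r2:Add2,r3:3
cycle 10: CDB Add1=2; issue SUB r2<-Add1 // r0:Add3,r1:3,r2:Add1,r3:3
cycle 11: stall // r0:Add3,r1:3,r2:Add1,r3:3
cycle 12: stall // r0:Add3,r1:3,r2:Add1,r3:3
cycle 13: CDB Add2=-1; issue SUB r1<-Add2 // r0:Add3,r1:Add2,r2:Add1,r3:3
cycle 14: issue MUL r0<-Mul1 // r0:Mul1,r1:Add2,r2:Add1,r3:3
cycle 15: - // r0:Mul1,r1:Add2,r2:Add1,r3:3
cycle 16: CDB Add3=4 // r0:Mul1,r1:Add2,r2:Add1,r3:3
cycle 17: - // r0:Mul1,r1:Add2,r2:Add1,r3:3
cycle 18: - // r0:Mul1,r1:Add2,r2:Add1,r3:3
cycle 19: CDB Add1=1 // r0:Mul1,r1:Add2,r2:1,r3:3
cycle 20: - // r0:Mul1,r1:Add2,r2:1,r3:3
cycle 21: - // r0:Mul1,r1:Add2,r2:1,r3:3

STATUS = VALUE 1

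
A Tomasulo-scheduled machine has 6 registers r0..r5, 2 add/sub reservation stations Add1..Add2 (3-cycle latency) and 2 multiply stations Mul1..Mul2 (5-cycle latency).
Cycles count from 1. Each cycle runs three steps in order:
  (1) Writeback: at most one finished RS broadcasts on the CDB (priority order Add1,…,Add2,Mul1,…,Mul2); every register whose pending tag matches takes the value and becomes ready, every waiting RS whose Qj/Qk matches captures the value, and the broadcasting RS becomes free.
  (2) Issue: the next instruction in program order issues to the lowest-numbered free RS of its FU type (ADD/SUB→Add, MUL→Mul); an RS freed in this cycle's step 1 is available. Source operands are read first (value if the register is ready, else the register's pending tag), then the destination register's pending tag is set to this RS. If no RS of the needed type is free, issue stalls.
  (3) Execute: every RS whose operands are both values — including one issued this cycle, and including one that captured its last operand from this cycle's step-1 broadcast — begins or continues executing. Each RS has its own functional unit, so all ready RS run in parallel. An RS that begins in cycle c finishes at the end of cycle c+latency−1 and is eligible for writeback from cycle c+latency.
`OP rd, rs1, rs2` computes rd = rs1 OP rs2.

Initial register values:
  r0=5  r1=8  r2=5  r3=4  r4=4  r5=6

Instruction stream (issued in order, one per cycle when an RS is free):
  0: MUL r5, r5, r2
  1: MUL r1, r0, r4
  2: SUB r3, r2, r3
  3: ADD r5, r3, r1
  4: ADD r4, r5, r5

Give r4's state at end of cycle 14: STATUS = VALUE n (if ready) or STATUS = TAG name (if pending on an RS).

STATUS = VALUE 42

  c1: issue MUL r5<-Mul1  regs: r0:5,r1:8,r2:5,r3:4,r4:4,r5:Mul1
  c2: issue MUL r1<-Mul2  regs: r0:5,r1:Mul2,r2:5,r3:4,r4:4,r5:Mul1
  c3: issue SUB r3<-Add1  regs: r0:5,r1:Mul2,r2:5,r3:Add1,r4:4,r5:Mul1
  c4: issue ADD r5<-Add2  regs: r0:5,r1:Mul2,r2:5,r3:Add1,r4:4,r5:Add2
  c5: stall  regs: r0:5,r1:Mul2,r2:5,r3:Add1,r4:4,r5:Add2
  c6: CDB Add1=1; issue ADD r4<-Add1  regs: r0:5,r1:Mul2,r2:5,r3:1,r4:Add1,r5:Add2
  c7: CDB Mul1=30  regs: r0:5,r1:Mul2,r2:5,r3:1,r4:Add1,r5:Add2
  c8: CDB Mul2=20  regs: r0:5,r1:20,r2:5,r3:1,r4:Add1,r5:Add2
  c9: -  regs: r0:5,r1:20,r2:5,r3:1,r4:Add1,r5:Add2
  c10: -  regs: r0:5,r1:20,r2:5,r3:1,r4:Add1,r5:Add2
  c11: CDB Add2=21  regs: r0:5,r1:20,r2:5,r3:1,r4:Add1,r5:21
  c12: -  regs: r0:5,r1:20,r2:5,r3:1,r4:Add1,r5:21
  c13: -  regs: r0:5,r1:20,r2:5,r3:1,r4:Add1,r5:21
  c14: CDB Add1=42  regs: r0:5,r1:20,r2:5,r3:1,r4:42,r5:21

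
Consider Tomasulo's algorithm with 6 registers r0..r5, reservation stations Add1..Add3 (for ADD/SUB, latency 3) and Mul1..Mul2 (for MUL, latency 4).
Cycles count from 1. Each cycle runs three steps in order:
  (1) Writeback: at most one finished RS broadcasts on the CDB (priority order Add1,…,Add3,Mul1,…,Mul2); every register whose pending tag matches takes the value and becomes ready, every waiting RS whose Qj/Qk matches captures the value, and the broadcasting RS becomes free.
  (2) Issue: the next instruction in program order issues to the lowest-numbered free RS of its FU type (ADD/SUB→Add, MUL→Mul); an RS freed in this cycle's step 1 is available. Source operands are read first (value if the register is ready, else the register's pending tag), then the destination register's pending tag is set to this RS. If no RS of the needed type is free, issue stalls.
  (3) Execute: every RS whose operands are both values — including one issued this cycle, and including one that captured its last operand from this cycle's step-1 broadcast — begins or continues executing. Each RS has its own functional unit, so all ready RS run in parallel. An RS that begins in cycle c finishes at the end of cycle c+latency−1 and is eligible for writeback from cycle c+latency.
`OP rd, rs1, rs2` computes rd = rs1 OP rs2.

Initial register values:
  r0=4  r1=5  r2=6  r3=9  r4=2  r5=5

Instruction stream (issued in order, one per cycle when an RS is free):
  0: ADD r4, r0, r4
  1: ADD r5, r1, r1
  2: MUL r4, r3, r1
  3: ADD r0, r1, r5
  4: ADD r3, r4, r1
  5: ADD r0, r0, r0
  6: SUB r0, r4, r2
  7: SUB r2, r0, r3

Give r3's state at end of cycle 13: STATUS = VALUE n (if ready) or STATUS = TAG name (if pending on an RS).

STATUS = VALUE 50

  c1: issue ADD r4<-Add1  regs: r0:4,r1:5,r2:6,r3:9,r4:Add1,r5:5
  c2: issue ADD r5<-Add2  regs: r0:4,r1:5,r2:6,r3:9,r4:Add1,r5:Add2
  c3: issue MUL r4<-Mul1  regs: r0:4,r1:5,r2:6,r3:9,r4:Mul1,r5:Add2
  c4: CDB Add1=6; issue ADD r0<-Add1  regs: r0:Add1,r1:5,r2:6,r3:9,r4:Mul1,r5:Add2
  c5: CDB Add2=10; issue ADD r3<-Add2  regs: r0:Add1,r1:5,r2:6,r3:Add2,r4:Mul1,r5:10
  c6: issue ADD r0<-Add3  regs: r0:Add3,r1:5,r2:6,r3:Add2,r4:Mul1,r5:10
  c7: CDB Mul1=45; stall  regs: r0:Add3,r1:5,r2:6,r3:Add2,r4:45,r5:10
  c8: CDB Add1=15; issue SUB r0<-Add1  regs: r0:Add1,r1:5,r2:6,r3:Add2,r4:45,r5:10
  c9: stall  regs: r0:Add1,r1:5,r2:6,r3:Add2,r4:45,r5:10
  c10: CDB Add2=50; issue SUB r2<-Add2  regs: r0:Add1,r1:5,r2:Add2,r3:50,r4:45,r5:10
  c11: CDB Add1=39  regs: r0:39,r1:5,r2:Add2,r3:50,r4:45,r5:10
  c12: CDB Add3=30  regs: r0:39,r1:5,r2:Add2,r3:50,r4:45,r5:10
  c13: -  regs: r0:39,r1:5,r2:Add2,r3:50,r4:45,r5:10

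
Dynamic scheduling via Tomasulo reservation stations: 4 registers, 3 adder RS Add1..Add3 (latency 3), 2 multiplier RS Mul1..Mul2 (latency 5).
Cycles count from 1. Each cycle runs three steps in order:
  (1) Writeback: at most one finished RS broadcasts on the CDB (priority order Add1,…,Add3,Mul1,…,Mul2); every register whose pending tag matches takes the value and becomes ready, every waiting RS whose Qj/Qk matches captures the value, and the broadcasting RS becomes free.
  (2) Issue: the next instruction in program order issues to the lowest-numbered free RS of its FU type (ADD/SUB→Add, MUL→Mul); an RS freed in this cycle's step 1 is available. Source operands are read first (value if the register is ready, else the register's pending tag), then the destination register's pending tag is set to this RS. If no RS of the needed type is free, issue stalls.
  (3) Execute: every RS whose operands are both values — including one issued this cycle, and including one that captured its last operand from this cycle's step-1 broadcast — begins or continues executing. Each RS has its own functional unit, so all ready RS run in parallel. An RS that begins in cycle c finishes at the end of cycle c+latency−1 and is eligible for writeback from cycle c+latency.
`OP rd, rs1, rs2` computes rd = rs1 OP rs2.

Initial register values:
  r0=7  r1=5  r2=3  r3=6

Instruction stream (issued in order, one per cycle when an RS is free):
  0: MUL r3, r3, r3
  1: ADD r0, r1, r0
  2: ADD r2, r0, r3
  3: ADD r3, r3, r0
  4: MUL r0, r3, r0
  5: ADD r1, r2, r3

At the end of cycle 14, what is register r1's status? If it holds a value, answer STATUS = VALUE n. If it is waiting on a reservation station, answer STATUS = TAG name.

STATUS = VALUE 96

cycle 1: issue MUL r3<-Mul1 // r0:7,r1:5,r2:3,r3:Mul1
cycle 2: issue ADD r0<-Add1 // r0:Add1,r1:5,r2:3,r3:Mul1
cycle 3: issue ADD r2<-Add2 // r0:Add1,r1:5,r2:Add2,r3:Mul1
cycle 4: issue ADD r3<-Add3 // r0:Add1,r1:5,r2:Add2,r3:Add3
cycle 5: CDB Add1=12; issue MUL r0<-Mul2 // r0:Mul2,r1:5,r2:Add2,r3:Add3
cycle 6: CDB Mul1=36; issue ADD r1<-Add1 // r0:Mul2,r1:Add1,r2:Add2,r3:Add3
cycle 7: - // r0:Mul2,r1:Add1,r2:Add2,r3:Add3
cycle 8: - // r0:Mul2,r1:Add1,r2:Add2,r3:Add3
cycle 9: CDB Add2=48 // r0:Mul2,r1:Add1,r2:48,r3:Add3
cycle 10: CDB Add3=48 // r0:Mul2,r1:Add1,r2:48,r3:48
cycle 11: - // r0:Mul2,r1:Add1,r2:48,r3:48
cycle 12: - // r0:Mul2,r1:Add1,r2:48,r3:48
cycle 13: CDB Add1=96 // r0:Mul2,r1:96,r2:48,r3:48
cycle 14: - // r0:Mul2,r1:96,r2:48,r3:48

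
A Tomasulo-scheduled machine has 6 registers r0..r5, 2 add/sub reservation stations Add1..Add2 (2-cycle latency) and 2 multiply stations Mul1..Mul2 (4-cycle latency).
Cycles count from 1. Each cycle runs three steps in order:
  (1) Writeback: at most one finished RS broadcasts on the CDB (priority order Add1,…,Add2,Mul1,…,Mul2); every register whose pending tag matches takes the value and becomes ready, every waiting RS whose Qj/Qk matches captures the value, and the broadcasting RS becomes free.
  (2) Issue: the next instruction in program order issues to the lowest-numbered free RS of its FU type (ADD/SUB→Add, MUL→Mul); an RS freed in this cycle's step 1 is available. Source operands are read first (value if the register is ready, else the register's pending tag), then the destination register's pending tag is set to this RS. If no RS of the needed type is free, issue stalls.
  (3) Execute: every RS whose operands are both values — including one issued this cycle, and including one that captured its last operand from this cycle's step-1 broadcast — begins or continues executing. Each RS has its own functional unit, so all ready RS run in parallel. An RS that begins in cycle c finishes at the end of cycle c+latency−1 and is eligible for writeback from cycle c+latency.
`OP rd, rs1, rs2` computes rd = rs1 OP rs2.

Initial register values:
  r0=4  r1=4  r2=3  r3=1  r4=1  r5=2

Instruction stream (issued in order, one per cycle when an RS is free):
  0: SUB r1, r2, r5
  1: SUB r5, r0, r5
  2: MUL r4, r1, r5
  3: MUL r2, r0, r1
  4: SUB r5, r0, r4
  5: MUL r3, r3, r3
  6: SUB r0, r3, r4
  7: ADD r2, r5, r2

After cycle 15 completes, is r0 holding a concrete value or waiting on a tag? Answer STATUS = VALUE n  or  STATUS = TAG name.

STATUS = VALUE -1

  c1: issue SUB r1<-Add1  regs: r0:4,r1:Add1,r2:3,r3:1,r4:1,r5:2
  c2: issue SUB r5<-Add2  regs: r0:4,r1:Add1,r2:3,r3:1,r4:1,r5:Add2
  c3: CDB Add1=1; issue MUL r4<-Mul1  regs: r0:4,r1:1,r2:3,r3:1,r4:Mul1,r5:Add2
  c4: CDB Add2=2; issue MUL r2<-Mul2  regs: r0:4,r1:1,r2:Mul2,r3:1,r4:Mul1,r5:2
  c5: issue SUB r5<-Add1  regs: r0:4,r1:1,r2:Mul2,r3:1,r4:Mul1,r5:Add1
  c6: stall  regs: r0:4,r1:1,r2:Mul2,r3:1,r4:Mul1,r5:Add1
  c7: stall  regs: r0:4,r1:1,r2:Mul2,r3:1,r4:Mul1,r5:Add1
  c8: CDB Mul1=2; issue MUL r3<-Mul1  regs: r0:4,r1:1,r2:Mul2,r3:Mul1,r4:2,r5:Add1
  c9: CDB Mul2=4; issue SUB r0<-Add2  regs: r0:Add2,r1:1,r2:4,r3:Mul1,r4:2,r5:Add1
  c10: CDB Add1=2; issue ADD r2<-Add1  regs: r0:Add2,r1:1,r2:Add1,r3:Mul1,r4:2,r5:2
  c11: -  regs: r0:Add2,r1:1,r2:Add1,r3:Mul1,r4:2,r5:2
  c12: CDB Add1=6  regs: r0:Add2,r1:1,r2:6,r3:Mul1,r4:2,r5:2
  c13: CDB Mul1=1  regs: r0:Add2,r1:1,r2:6,r3:1,r4:2,r5:2
  c14: -  regs: r0:Add2,r1:1,r2:6,r3:1,r4:2,r5:2
  c15: CDB Add2=-1  regs: r0:-1,r1:1,r2:6,r3:1,r4:2,r5:2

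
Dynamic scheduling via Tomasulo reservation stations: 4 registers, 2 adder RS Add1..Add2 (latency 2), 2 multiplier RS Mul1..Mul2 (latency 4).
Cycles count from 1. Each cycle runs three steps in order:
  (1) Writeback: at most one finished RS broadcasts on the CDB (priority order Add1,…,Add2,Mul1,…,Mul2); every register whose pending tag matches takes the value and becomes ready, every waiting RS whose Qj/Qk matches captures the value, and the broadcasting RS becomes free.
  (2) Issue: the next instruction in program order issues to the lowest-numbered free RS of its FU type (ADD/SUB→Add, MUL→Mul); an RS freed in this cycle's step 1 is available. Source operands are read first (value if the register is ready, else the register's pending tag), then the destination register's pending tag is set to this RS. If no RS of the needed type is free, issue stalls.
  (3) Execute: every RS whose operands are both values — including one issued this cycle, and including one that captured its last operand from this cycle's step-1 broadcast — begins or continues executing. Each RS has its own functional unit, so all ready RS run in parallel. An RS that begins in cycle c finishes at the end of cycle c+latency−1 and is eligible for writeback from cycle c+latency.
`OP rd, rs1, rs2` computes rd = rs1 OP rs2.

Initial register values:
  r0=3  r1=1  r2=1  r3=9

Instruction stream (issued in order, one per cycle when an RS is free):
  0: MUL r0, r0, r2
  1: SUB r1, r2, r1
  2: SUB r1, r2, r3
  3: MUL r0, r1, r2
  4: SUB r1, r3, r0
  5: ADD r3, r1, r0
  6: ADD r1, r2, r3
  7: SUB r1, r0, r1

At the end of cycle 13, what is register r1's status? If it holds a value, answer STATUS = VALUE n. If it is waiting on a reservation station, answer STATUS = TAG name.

  c1: issue MUL r0<-Mul1  regs: r0:Mul1,r1:1,r2:1,r3:9
  c2: issue SUB r1<-Add1  regs: r0:Mul1,r1:Add1,r2:1,r3:9
  c3: issue SUB r1<-Add2  regs: r0:Mul1,r1:Add2,r2:1,r3:9
  c4: CDB Add1=0; issue MUL r0<-Mul2  regs: r0:Mul2,r1:Add2,r2:1,r3:9
  c5: CDB Add2=-8; issue SUB r1<-Add1  regs: r0:Mul2,r1:Add1,r2:1,r3:9
  c6: CDB Mul1=3; issue ADD r3<-Add2  regs: r0:Mul2,r1:Add1,r2:1,r3:Add2
  c7: stall  regs: r0:Mul2,r1:Add1,r2:1,r3:Add2
  c8: stall  regs: r0:Mul2,r1:Add1,r2:1,r3:Add2
  c9: CDB Mul2=-8; stall  regs: r0:-8,r1:Add1,r2:1,r3:Add2
  c10: stall  regs: r0:-8,r1:Add1,r2:1,r3:Add2
  c11: CDB Add1=17; issue ADD r1<-Add1  regs: r0:-8,r1:Add1,r2:1,r3:Add2
  c12: stall  regs: r0:-8,r1:Add1,r2:1,r3:Add2
  c13: CDB Add2=9; issue SUB r1<-Add2  regs: r0:-8,r1:Add2,r2:1,r3:9

STATUS = TAG Add2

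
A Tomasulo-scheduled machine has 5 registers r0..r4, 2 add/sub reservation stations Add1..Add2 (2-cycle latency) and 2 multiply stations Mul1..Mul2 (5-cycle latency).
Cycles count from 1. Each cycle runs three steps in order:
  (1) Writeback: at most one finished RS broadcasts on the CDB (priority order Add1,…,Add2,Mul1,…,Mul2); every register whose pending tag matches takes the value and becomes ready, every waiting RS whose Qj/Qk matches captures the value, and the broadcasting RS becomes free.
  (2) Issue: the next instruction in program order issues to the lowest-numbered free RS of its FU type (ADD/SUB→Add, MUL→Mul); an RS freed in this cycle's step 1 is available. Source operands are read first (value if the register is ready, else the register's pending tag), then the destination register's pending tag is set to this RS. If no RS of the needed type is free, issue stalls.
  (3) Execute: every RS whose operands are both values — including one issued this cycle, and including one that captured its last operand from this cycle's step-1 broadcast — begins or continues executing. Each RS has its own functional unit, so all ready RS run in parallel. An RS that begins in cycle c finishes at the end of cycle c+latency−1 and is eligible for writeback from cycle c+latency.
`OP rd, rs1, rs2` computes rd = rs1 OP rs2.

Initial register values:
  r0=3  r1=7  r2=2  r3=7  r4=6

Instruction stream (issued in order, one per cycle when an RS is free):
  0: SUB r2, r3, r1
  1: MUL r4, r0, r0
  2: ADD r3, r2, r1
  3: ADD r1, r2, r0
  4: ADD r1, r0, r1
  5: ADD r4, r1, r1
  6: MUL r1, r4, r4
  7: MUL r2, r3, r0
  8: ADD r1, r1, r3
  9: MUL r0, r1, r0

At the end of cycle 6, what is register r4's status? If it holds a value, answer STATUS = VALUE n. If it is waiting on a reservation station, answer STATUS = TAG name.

c1: issue SUB r2<-Add1 | r0:3,r1:7,r2:Add1,r3:7,r4:6
c2: issue MUL r4<-Mul1 | r0:3,r1:7,r2:Add1,r3:7,r4:Mul1
c3: CDB Add1=0; issue ADD r3<-Add1 | r0:3,r1:7,r2:0,r3:Add1,r4:Mul1
c4: issue ADD r1<-Add2 | r0:3,r1:Add2,r2:0,r3:Add1,r4:Mul1
c5: CDB Add1=7; issue ADD r1<-Add1 | r0:3,r1:Add1,r2:0,r3:7,r4:Mul1
c6: CDB Add2=3; issue ADD r4<-Add2 | r0:3,r1:Add1,r2:0,r3:7,r4:Add2

STATUS = TAG Add2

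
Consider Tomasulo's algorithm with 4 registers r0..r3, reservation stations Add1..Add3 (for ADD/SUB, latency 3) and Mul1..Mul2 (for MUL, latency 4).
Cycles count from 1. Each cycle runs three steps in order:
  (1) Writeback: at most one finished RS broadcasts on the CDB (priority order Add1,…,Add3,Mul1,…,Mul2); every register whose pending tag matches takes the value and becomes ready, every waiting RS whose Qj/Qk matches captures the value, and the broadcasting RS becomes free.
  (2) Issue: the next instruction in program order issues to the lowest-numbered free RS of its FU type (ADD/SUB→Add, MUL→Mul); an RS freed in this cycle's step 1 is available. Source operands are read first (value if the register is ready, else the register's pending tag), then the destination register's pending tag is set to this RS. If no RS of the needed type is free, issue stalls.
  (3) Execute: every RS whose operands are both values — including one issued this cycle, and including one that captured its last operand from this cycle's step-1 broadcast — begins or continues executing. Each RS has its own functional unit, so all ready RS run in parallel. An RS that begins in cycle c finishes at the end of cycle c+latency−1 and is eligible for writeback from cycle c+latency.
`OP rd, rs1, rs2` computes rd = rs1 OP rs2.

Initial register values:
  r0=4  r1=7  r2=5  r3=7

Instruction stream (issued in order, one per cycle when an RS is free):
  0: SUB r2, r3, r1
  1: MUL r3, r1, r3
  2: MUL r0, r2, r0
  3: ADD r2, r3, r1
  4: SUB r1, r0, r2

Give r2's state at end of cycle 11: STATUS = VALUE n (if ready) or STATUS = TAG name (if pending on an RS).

c1: issue SUB r2<-Add1 | r0:4,r1:7,r2:Add1,r3:7
c2: issue MUL r3<-Mul1 | r0:4,r1:7,r2:Add1,r3:Mul1
c3: issue MUL r0<-Mul2 | r0:Mul2,r1:7,r2:Add1,r3:Mul1
c4: CDB Add1=0; issue ADD r2<-Add1 | r0:Mul2,r1:7,r2:Add1,r3:Mul1
c5: issue SUB r1<-Add2 | r0:Mul2,r1:Add2,r2:Add1,r3:Mul1
c6: CDB Mul1=49 | r0:Mul2,r1:Add2,r2:Add1,r3:49
c7: - | r0:Mul2,r1:Add2,r2:Add1,r3:49
c8: CDB Mul2=0 | r0:0,r1:Add2,r2:Add1,r3:49
c9: CDB Add1=56 | r0:0,r1:Add2,r2:56,r3:49
c10: - | r0:0,r1:Add2,r2:56,r3:49
c11: - | r0:0,r1:Add2,r2:56,r3:49

STATUS = VALUE 56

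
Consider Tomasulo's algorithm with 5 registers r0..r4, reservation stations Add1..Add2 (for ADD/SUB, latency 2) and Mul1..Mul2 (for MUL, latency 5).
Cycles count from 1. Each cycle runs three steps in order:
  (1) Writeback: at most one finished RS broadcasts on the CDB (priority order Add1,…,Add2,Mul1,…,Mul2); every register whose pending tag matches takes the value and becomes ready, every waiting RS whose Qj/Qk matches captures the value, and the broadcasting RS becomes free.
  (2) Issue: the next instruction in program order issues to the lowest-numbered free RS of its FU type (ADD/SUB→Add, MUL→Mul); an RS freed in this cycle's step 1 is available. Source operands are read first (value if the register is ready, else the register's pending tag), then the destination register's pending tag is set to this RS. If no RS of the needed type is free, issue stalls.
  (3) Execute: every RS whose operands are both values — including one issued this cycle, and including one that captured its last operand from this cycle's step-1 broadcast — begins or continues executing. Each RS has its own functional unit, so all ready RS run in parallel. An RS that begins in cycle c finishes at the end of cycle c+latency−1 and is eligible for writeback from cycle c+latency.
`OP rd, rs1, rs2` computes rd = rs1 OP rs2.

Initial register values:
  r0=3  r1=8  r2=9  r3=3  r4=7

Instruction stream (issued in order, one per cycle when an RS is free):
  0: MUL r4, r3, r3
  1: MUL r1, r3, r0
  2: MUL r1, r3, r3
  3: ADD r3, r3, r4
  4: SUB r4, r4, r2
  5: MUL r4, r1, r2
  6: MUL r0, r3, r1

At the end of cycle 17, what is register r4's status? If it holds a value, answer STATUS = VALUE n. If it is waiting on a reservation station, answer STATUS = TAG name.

STATUS = VALUE 81

c1: issue MUL r4<-Mul1 | r0:3,r1:8,r2:9,r3:3,r4:Mul1
c2: issue MUL r1<-Mul2 | r0:3,r1:Mul2,r2:9,r3:3,r4:Mul1
c3: stall | r0:3,r1:Mul2,r2:9,r3:3,r4:Mul1
c4: stall | r0:3,r1:Mul2,r2:9,r3:3,r4:Mul1
c5: stall | r0:3,r1:Mul2,r2:9,r3:3,r4:Mul1
c6: CDB Mul1=9; issue MUL r1<-Mul1 | r0:3,r1:Mul1,r2:9,r3:3,r4:9
c7: CDB Mul2=9; issue ADD r3<-Add1 | r0:3,r1:Mul1,r2:9,r3:Add1,r4:9
c8: issue SUB r4<-Add2 | r0:3,r1:Mul1,r2:9,r3:Add1,r4:Add2
c9: CDB Add1=12; issue MUL r4<-Mul2 | r0:3,r1:Mul1,r2:9,r3:12,r4:Mul2
c10: CDB Add2=0; stall | r0:3,r1:Mul1,r2:9,r3:12,r4:Mul2
c11: CDB Mul1=9; issue MUL r0<-Mul1 | r0:Mul1,r1:9,r2:9,r3:12,r4:Mul2
c12: - | r0:Mul1,r1:9,r2:9,r3:12,r4:Mul2
c13: - | r0:Mul1,r1:9,r2:9,r3:12,r4:Mul2
c14: - | r0:Mul1,r1:9,r2:9,r3:12,r4:Mul2
c15: - | r0:Mul1,r1:9,r2:9,r3:12,r4:Mul2
c16: CDB Mul1=108 | r0:108,r1:9,r2:9,r3:12,r4:Mul2
c17: CDB Mul2=81 | r0:108,r1:9,r2:9,r3:12,r4:81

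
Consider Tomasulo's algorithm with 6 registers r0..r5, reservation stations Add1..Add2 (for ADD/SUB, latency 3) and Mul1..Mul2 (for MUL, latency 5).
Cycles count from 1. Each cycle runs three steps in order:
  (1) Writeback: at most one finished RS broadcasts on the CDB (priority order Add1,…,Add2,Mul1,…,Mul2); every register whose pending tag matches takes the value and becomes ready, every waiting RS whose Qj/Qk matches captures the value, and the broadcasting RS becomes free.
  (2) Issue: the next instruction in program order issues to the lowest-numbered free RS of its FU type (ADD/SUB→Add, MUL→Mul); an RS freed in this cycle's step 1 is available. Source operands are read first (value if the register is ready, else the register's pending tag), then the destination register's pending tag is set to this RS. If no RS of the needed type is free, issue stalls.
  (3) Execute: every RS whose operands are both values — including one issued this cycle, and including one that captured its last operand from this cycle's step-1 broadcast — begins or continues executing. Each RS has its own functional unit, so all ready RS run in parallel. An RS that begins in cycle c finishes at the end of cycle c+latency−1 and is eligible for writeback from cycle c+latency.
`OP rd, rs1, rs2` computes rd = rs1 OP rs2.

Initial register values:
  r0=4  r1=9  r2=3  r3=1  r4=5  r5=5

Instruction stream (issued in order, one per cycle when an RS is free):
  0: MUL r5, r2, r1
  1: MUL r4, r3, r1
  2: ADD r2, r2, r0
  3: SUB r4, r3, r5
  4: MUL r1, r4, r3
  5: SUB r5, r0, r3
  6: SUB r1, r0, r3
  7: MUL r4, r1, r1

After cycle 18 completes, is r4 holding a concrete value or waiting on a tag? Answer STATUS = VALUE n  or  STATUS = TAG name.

STATUS = VALUE 9

c1: issue MUL r5<-Mul1 | r0:4,r1:9,r2:3,r3:1,r4:5,r5:Mul1
c2: issue MUL r4<-Mul2 | r0:4,r1:9,r2:3,r3:1,r4:Mul2,r5:Mul1
c3: issue ADD r2<-Add1 | r0:4,r1:9,r2:Add1,r3:1,r4:Mul2,r5:Mul1
c4: issue SUB r4<-Add2 | r0:4,r1:9,r2:Add1,r3:1,r4:Add2,r5:Mul1
c5: stall | r0:4,r1:9,r2:Add1,r3:1,r4:Add2,r5:Mul1
c6: CDB Add1=7; stall | r0:4,r1:9,r2:7,r3:1,r4:Add2,r5:Mul1
c7: CDB Mul1=27; issue MUL r1<-Mul1 | r0:4,r1:Mul1,r2:7,r3:1,r4:Add2,r5:27
c8: CDB Mul2=9; issue SUB r5<-Add1 | r0:4,r1:Mul1,r2:7,r3:1,r4:Add2,r5:Add1
c9: stall | r0:4,r1:Mul1,r2:7,r3:1,r4:Add2,r5:Add1
c10: CDB Add2=-26; issue SUB r1<-Add2 | r0:4,r1:Add2,r2:7,r3:1,r4:-26,r5:Add1
c11: CDB Add1=3; issue MUL r4<-Mul2 | r0:4,r1:Add2,r2:7,r3:1,r4:Mul2,r5:3
c12: - | r0:4,r1:Add2,r2:7,r3:1,r4:Mul2,r5:3
c13: CDB Add2=3 | r0:4,r1:3,r2:7,r3:1,r4:Mul2,r5:3
c14: - | r0:4,r1:3,r2:7,r3:1,r4:Mul2,r5:3
c15: CDB Mul1=-26 | r0:4,r1:3,r2:7,r3:1,r4:Mul2,r5:3
c16: - | r0:4,r1:3,r2:7,r3:1,r4:Mul2,r5:3
c17: - | r0:4,r1:3,r2:7,r3:1,r4:Mul2,r5:3
c18: CDB Mul2=9 | r0:4,r1:3,r2:7,r3:1,r4:9,r5:3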